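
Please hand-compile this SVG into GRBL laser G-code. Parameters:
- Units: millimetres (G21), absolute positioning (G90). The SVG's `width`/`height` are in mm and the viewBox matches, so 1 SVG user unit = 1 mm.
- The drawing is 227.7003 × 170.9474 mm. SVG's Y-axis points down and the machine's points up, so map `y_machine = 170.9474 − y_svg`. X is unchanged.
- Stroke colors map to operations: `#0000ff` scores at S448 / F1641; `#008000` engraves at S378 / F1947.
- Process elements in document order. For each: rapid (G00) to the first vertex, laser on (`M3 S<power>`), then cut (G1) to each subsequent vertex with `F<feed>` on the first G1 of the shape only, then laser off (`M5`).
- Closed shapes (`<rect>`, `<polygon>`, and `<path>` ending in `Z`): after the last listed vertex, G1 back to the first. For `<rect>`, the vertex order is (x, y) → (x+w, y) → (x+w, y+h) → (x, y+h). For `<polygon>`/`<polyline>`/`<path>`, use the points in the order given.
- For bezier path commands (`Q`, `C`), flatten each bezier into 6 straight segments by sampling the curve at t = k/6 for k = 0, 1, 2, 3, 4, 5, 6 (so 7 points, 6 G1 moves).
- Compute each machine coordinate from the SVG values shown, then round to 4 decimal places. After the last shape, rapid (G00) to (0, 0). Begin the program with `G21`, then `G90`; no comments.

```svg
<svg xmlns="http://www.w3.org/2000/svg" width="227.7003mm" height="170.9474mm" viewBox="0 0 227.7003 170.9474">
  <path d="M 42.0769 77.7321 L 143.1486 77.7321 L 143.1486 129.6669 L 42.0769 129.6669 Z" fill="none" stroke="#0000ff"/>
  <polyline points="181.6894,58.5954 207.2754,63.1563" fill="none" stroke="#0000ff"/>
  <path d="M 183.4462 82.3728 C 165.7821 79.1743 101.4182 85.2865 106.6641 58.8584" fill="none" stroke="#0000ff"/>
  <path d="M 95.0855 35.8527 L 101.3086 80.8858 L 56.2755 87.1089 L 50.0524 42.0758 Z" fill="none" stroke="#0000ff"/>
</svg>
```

1 u = 1 mm; y_m = 170.9474 − y.

[1] `<path>` rectangle, #0000ff→score S448 F1641: (42.0769,93.2153) → (143.1486,93.2153) → (143.1486,41.2805) → (42.0769,41.2805) → (42.0769,93.2153) (closed)

[2] `<polyline>` line segment, #0000ff→score S448 F1641: (181.6894,112.3520) → (207.2754,107.7911)

[3] `<path>` cubic bezier, #0000ff→score S448 F1641: (183.4462,88.5746) → (171.2610,89.5917) → (154.5233,90.2196) → (136.4639,91.6207) → (120.3137,94.9576) → (109.3035,101.3929) → (106.6641,112.0890)

[4] `<path>` regular polygon, #0000ff→score S448 F1641: (95.0855,135.0947) → (101.3086,90.0616) → (56.2755,83.8385) → (50.0524,128.8716) → (95.0855,135.0947) (closed)

G21
G90
G00 X42.0769 Y93.2153
M3 S448
G1 X143.1486 Y93.2153 F1641
G1 X143.1486 Y41.2805
G1 X42.0769 Y41.2805
G1 X42.0769 Y93.2153
M5
G00 X181.6894 Y112.3520
M3 S448
G1 X207.2754 Y107.7911 F1641
M5
G00 X183.4462 Y88.5746
M3 S448
G1 X171.2610 Y89.5917 F1641
G1 X154.5233 Y90.2196
G1 X136.4639 Y91.6207
G1 X120.3137 Y94.9576
G1 X109.3035 Y101.3929
G1 X106.6641 Y112.0890
M5
G00 X95.0855 Y135.0947
M3 S448
G1 X101.3086 Y90.0616 F1641
G1 X56.2755 Y83.8385
G1 X50.0524 Y128.8716
G1 X95.0855 Y135.0947
M5
G00 X0.0000 Y0.0000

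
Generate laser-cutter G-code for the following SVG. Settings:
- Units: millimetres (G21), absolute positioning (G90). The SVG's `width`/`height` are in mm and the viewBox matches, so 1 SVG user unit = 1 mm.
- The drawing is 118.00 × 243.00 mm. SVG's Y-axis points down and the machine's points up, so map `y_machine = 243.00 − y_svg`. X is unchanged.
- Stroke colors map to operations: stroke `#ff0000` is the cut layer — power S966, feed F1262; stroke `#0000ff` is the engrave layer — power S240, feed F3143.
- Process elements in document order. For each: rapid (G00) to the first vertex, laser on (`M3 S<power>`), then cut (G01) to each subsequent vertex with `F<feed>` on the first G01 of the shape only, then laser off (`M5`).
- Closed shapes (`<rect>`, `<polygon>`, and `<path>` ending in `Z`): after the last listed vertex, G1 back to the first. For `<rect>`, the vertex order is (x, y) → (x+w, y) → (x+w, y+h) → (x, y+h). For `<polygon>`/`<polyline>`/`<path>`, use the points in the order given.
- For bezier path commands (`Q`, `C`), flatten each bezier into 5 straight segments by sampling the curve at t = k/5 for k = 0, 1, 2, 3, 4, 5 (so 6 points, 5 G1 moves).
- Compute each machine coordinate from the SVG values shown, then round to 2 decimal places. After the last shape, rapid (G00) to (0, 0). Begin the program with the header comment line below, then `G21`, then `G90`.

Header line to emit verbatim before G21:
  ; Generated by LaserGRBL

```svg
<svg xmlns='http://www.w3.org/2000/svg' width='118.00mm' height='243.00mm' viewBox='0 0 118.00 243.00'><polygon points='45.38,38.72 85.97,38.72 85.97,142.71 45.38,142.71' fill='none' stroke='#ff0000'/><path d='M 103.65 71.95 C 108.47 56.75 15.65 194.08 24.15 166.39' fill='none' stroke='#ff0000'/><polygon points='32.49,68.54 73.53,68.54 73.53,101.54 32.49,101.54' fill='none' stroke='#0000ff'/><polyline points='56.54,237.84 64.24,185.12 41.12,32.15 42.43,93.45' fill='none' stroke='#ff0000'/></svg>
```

viewBox `0 0 118.00 243.00` with mm width/height → 1 unit = 1 mm. Flip: y_m = 243.00 − y_svg.

**Shape 1** — `<polygon>` rectangle, stroke `#ff0000` → cut (S966, F1262). Machine vertices: (45.38,204.28) → (85.97,204.28) → (85.97,100.29) → (45.38,100.29) → (45.38,204.28). Closed: final G1 returns to the first vertex.

**Shape 2** — `<path>` cubic bezier, stroke `#ff0000` → cut (S966, F1262). Control points (SVG): P0=(103.65,71.95), P1=(108.47,56.75), P2=(15.65,194.08), P3=(24.15,166.39); sampled at t=k/5. Machine vertices: (103.65,171.05) → (96.42,164.41) → (75.30,136.40) → (49.85,102.27) → (29.62,77.26) → (24.15,76.61). Open path.

**Shape 3** — `<polygon>` rectangle, stroke `#0000ff` → engrave (S240, F3143). Machine vertices: (32.49,174.46) → (73.53,174.46) → (73.53,141.46) → (32.49,141.46) → (32.49,174.46). Closed: final G1 returns to the first vertex.

**Shape 4** — `<polyline>` open polyline, stroke `#ff0000` → cut (S966, F1262). Machine vertices: (56.54,5.16) → (64.24,57.88) → (41.12,210.85) → (42.43,149.55). Open path.

; Generated by LaserGRBL
G21
G90
G00 X45.38 Y204.28
M3 S966
G01 X85.97 Y204.28 F1262
G01 X85.97 Y100.29
G01 X45.38 Y100.29
G01 X45.38 Y204.28
M5
G00 X103.65 Y171.05
M3 S966
G01 X96.42 Y164.41 F1262
G01 X75.30 Y136.40
G01 X49.85 Y102.27
G01 X29.62 Y77.26
G01 X24.15 Y76.61
M5
G00 X32.49 Y174.46
M3 S240
G01 X73.53 Y174.46 F3143
G01 X73.53 Y141.46
G01 X32.49 Y141.46
G01 X32.49 Y174.46
M5
G00 X56.54 Y5.16
M3 S966
G01 X64.24 Y57.88 F1262
G01 X41.12 Y210.85
G01 X42.43 Y149.55
M5
G00 X0.00 Y0.00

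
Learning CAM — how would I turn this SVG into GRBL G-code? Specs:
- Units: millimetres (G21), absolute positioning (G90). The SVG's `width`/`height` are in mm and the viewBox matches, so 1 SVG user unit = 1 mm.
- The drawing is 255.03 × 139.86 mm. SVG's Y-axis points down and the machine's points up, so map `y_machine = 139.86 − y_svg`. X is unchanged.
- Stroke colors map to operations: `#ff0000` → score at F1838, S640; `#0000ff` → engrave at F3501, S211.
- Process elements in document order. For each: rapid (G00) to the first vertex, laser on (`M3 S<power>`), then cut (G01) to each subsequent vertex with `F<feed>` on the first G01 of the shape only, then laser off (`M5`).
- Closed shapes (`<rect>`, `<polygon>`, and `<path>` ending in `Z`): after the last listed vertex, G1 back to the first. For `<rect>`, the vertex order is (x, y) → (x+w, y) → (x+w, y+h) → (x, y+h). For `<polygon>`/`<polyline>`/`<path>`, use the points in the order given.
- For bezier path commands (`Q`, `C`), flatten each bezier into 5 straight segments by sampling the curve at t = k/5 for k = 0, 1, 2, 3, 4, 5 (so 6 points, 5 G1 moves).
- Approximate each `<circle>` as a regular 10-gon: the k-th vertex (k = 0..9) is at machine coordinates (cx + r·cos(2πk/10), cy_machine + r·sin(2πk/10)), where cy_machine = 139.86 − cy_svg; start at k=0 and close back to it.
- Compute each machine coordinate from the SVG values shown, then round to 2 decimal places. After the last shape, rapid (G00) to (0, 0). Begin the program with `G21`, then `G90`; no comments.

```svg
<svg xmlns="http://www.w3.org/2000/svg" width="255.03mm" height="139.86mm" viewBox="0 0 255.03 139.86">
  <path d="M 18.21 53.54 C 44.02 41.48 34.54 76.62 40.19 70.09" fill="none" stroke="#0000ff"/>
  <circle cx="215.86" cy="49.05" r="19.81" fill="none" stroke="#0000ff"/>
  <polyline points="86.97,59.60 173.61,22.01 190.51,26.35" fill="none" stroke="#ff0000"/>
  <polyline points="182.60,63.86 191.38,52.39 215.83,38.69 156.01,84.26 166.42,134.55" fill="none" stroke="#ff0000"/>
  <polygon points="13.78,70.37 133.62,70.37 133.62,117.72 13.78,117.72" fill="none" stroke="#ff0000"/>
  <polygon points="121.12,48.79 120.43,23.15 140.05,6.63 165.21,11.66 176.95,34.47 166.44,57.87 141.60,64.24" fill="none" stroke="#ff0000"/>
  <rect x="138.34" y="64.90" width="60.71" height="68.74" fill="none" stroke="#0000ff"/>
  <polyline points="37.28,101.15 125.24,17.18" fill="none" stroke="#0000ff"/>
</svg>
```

Since the viewBox matches the mm dimensions, user units are millimetres directly. The only transform is the Y-flip y_m = 139.86 − y_svg.

Shape 1 is a cubic bezier drawn with `<path>`. Its stroke #0000ff means engrave at S211, F3501. After flipping Y the toolpath is (18.21,86.32) → (29.86,88.60) → (35.47,83.82) → (37.45,76.25) → (38.21,70.14) → (40.19,69.77).

Shape 2 is a circle drawn with `<circle>`. Its stroke #0000ff means engrave at S211, F3501. After flipping Y the toolpath is (235.67,90.81) → (231.89,102.45) → (221.98,109.65) → (209.74,109.65) → (199.83,102.45) → (196.05,90.81) → (199.83,79.17) → (209.74,71.97) → (221.98,71.97) → (231.89,79.17) → (235.67,90.81), returning to the start.

Shape 3 is a open polyline drawn with `<polyline>`. Its stroke #ff0000 means score at S640, F1838. After flipping Y the toolpath is (86.97,80.26) → (173.61,117.85) → (190.51,113.51).

Shape 4 is a open polyline drawn with `<polyline>`. Its stroke #ff0000 means score at S640, F1838. After flipping Y the toolpath is (182.60,76.00) → (191.38,87.47) → (215.83,101.17) → (156.01,55.60) → (166.42,5.31).

Shape 5 is a rectangle drawn with `<polygon>`. Its stroke #ff0000 means score at S640, F1838. After flipping Y the toolpath is (13.78,69.49) → (133.62,69.49) → (133.62,22.14) → (13.78,22.14) → (13.78,69.49), returning to the start.

Shape 6 is a regular polygon drawn with `<polygon>`. Its stroke #ff0000 means score at S640, F1838. After flipping Y the toolpath is (121.12,91.07) → (120.43,116.71) → (140.05,133.23) → (165.21,128.20) → (176.95,105.39) → (166.44,81.99) → (141.60,75.62) → (121.12,91.07), returning to the start.

Shape 7 is a rectangle drawn with `<rect>`. Its stroke #0000ff means engrave at S211, F3501. After flipping Y the toolpath is (138.34,74.96) → (199.05,74.96) → (199.05,6.22) → (138.34,6.22) → (138.34,74.96), returning to the start.

Shape 8 is a line segment drawn with `<polyline>`. Its stroke #0000ff means engrave at S211, F3501. After flipping Y the toolpath is (37.28,38.71) → (125.24,122.68).

G21
G90
G00 X18.21 Y86.32
M3 S211
G01 X29.86 Y88.60 F3501
G01 X35.47 Y83.82
G01 X37.45 Y76.25
G01 X38.21 Y70.14
G01 X40.19 Y69.77
M5
G00 X235.67 Y90.81
M3 S211
G01 X231.89 Y102.45 F3501
G01 X221.98 Y109.65
G01 X209.74 Y109.65
G01 X199.83 Y102.45
G01 X196.05 Y90.81
G01 X199.83 Y79.17
G01 X209.74 Y71.97
G01 X221.98 Y71.97
G01 X231.89 Y79.17
G01 X235.67 Y90.81
M5
G00 X86.97 Y80.26
M3 S640
G01 X173.61 Y117.85 F1838
G01 X190.51 Y113.51
M5
G00 X182.60 Y76.00
M3 S640
G01 X191.38 Y87.47 F1838
G01 X215.83 Y101.17
G01 X156.01 Y55.60
G01 X166.42 Y5.31
M5
G00 X13.78 Y69.49
M3 S640
G01 X133.62 Y69.49 F1838
G01 X133.62 Y22.14
G01 X13.78 Y22.14
G01 X13.78 Y69.49
M5
G00 X121.12 Y91.07
M3 S640
G01 X120.43 Y116.71 F1838
G01 X140.05 Y133.23
G01 X165.21 Y128.20
G01 X176.95 Y105.39
G01 X166.44 Y81.99
G01 X141.60 Y75.62
G01 X121.12 Y91.07
M5
G00 X138.34 Y74.96
M3 S211
G01 X199.05 Y74.96 F3501
G01 X199.05 Y6.22
G01 X138.34 Y6.22
G01 X138.34 Y74.96
M5
G00 X37.28 Y38.71
M3 S211
G01 X125.24 Y122.68 F3501
M5
G00 X0.00 Y0.00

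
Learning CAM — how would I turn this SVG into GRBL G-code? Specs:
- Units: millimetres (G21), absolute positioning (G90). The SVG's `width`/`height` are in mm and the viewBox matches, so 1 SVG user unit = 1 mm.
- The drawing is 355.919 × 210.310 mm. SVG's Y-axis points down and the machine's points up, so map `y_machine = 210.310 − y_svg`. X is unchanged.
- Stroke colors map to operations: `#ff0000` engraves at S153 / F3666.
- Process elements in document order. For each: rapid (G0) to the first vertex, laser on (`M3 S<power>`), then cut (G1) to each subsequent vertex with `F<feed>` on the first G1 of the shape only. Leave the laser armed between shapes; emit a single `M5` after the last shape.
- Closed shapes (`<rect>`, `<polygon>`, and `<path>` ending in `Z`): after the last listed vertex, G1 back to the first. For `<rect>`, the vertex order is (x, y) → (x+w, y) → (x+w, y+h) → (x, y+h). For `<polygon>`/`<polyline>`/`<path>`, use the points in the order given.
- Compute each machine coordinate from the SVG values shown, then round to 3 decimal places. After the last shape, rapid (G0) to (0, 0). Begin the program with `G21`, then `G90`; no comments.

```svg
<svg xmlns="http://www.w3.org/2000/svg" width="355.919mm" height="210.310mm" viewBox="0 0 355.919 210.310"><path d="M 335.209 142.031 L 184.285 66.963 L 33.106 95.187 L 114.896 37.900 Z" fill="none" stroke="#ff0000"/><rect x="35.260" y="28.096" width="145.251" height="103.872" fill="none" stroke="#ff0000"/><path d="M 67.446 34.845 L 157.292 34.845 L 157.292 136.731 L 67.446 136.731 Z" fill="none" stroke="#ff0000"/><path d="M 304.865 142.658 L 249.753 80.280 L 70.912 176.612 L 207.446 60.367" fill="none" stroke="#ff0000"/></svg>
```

G21
G90
G0 X335.209 Y68.279
M3 S153
G1 X184.285 Y143.347 F3666
G1 X33.106 Y115.123
G1 X114.896 Y172.410
G1 X335.209 Y68.279
G0 X35.260 Y182.214
M3 S153
G1 X180.511 Y182.214 F3666
G1 X180.511 Y78.342
G1 X35.260 Y78.342
G1 X35.260 Y182.214
G0 X67.446 Y175.465
M3 S153
G1 X157.292 Y175.465 F3666
G1 X157.292 Y73.579
G1 X67.446 Y73.579
G1 X67.446 Y175.465
G0 X304.865 Y67.652
M3 S153
G1 X249.753 Y130.030 F3666
G1 X70.912 Y33.698
G1 X207.446 Y149.943
M5
G0 X0.000 Y0.000

viewBox `0 0 355.919 210.310` with mm width/height → 1 unit = 1 mm. Flip: y_m = 210.310 − y_svg.

**Shape 1** — `<path>` closed polygon, stroke `#ff0000` → engrave (S153, F3666). Machine vertices: (335.209,68.279) → (184.285,143.347) → (33.106,115.123) → (114.896,172.410) → (335.209,68.279). Closed: final G1 returns to the first vertex.

**Shape 2** — `<rect>` rectangle, stroke `#ff0000` → engrave (S153, F3666). Machine vertices: (35.260,182.214) → (180.511,182.214) → (180.511,78.342) → (35.260,78.342) → (35.260,182.214). Closed: final G1 returns to the first vertex.

**Shape 3** — `<path>` rectangle, stroke `#ff0000` → engrave (S153, F3666). Machine vertices: (67.446,175.465) → (157.292,175.465) → (157.292,73.579) → (67.446,73.579) → (67.446,175.465). Closed: final G1 returns to the first vertex.

**Shape 4** — `<path>` open polyline, stroke `#ff0000` → engrave (S153, F3666). Machine vertices: (304.865,67.652) → (249.753,130.030) → (70.912,33.698) → (207.446,149.943). Open path.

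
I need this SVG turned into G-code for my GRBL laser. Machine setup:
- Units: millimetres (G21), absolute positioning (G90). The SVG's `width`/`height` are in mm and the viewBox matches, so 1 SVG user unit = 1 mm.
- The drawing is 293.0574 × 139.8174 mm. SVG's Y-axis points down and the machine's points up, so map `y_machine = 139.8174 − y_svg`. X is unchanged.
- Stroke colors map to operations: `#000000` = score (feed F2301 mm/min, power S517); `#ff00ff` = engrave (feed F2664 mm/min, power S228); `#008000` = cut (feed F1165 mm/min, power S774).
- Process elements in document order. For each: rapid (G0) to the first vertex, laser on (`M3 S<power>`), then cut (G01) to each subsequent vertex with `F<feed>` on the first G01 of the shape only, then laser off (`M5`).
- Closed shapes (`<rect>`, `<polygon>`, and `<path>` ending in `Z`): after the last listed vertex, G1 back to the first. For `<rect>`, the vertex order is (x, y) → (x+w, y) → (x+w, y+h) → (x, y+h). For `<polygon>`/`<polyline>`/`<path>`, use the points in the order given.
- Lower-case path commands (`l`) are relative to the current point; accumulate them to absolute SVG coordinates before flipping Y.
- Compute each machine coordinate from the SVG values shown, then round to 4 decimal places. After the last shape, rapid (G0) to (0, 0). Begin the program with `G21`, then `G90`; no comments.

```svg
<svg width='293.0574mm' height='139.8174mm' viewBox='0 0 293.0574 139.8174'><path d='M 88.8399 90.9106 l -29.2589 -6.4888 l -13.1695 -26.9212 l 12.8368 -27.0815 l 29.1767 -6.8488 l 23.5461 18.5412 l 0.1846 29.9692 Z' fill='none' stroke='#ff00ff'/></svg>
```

Since the viewBox matches the mm dimensions, user units are millimetres directly. The only transform is the Y-flip y_m = 139.8174 − y_svg.

Shape 1 is a regular polygon drawn with `<path>`. Its stroke #ff00ff means engrave at S228, F2664. After flipping Y the toolpath is (88.8399,48.9068) → (59.5810,55.3956) → (46.4115,82.3168) → (59.2483,109.3983) → (88.4250,116.2471) → (111.9711,97.7059) → (112.1557,67.7367) → (88.8399,48.9068), returning to the start.

G21
G90
G0 X88.8399 Y48.9068
M3 S228
G01 X59.5810 Y55.3956 F2664
G01 X46.4115 Y82.3168
G01 X59.2483 Y109.3983
G01 X88.4250 Y116.2471
G01 X111.9711 Y97.7059
G01 X112.1557 Y67.7367
G01 X88.8399 Y48.9068
M5
G0 X0.0000 Y0.0000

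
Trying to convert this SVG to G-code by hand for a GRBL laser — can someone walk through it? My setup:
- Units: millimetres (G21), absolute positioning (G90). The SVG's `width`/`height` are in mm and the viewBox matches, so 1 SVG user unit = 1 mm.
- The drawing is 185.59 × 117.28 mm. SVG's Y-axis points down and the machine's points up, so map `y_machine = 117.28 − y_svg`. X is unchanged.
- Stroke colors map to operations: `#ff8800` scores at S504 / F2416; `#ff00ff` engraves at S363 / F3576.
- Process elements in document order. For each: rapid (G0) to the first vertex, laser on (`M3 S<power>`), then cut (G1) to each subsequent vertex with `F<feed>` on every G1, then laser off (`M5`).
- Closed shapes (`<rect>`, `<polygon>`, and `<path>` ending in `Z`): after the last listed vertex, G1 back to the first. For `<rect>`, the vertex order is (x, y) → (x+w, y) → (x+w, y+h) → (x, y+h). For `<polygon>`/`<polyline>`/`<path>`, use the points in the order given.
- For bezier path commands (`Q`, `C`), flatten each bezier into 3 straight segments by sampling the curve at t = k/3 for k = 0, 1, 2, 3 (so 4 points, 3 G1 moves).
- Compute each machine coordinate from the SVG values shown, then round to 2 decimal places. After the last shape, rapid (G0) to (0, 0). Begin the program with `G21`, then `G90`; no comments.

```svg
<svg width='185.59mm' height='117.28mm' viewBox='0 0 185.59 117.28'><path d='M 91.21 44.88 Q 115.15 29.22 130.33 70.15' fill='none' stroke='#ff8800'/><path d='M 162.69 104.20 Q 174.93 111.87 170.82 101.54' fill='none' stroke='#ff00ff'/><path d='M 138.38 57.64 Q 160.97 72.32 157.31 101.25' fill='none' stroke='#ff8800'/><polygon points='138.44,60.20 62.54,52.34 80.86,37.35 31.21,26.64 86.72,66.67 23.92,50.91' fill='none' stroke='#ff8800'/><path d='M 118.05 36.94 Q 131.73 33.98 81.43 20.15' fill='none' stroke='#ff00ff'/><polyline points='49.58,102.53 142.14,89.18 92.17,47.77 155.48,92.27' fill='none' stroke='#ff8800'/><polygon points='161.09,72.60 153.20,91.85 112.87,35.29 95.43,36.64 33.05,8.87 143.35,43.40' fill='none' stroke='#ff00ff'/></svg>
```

G21
G90
G0 X91.21 Y72.40
M3 S504
G1 X106.20 Y76.55 F2416
G1 X119.24 Y68.13 F2416
G1 X130.33 Y47.13 F2416
M5
G0 X162.69 Y13.08
M3 S363
G1 X169.03 Y9.97 F3576
G1 X171.74 Y10.85 F3576
G1 X170.82 Y15.74 F3576
M5
G0 X138.38 Y59.64
M3 S504
G1 X150.52 Y48.27 F2416
G1 X156.83 Y33.73 F2416
G1 X157.31 Y16.03 F2416
M5
G0 X138.44 Y57.08
M3 S504
G1 X62.54 Y64.94 F2416
G1 X80.86 Y79.93 F2416
G1 X31.21 Y90.64 F2416
G1 X86.72 Y50.61 F2416
G1 X23.92 Y66.37 F2416
G1 X138.44 Y57.08 F2416
M5
G0 X118.05 Y80.34
M3 S363
G1 X120.06 Y83.52 F3576
G1 X107.85 Y89.12 F3576
G1 X81.43 Y97.13 F3576
M5
G0 X49.58 Y14.75
M3 S504
G1 X142.14 Y28.10 F2416
G1 X92.17 Y69.51 F2416
G1 X155.48 Y25.01 F2416
M5
G0 X161.09 Y44.68
M3 S363
G1 X153.20 Y25.43 F3576
G1 X112.87 Y81.99 F3576
G1 X95.43 Y80.64 F3576
G1 X33.05 Y108.41 F3576
G1 X143.35 Y73.88 F3576
G1 X161.09 Y44.68 F3576
M5
G0 X0.00 Y0.00

1 u = 1 mm; y_m = 117.28 − y.

[1] `<path>` quadratic bezier, #ff8800→score S504 F2416: (91.21,72.40) → (106.20,76.55) → (119.24,68.13) → (130.33,47.13)

[2] `<path>` quadratic bezier, #ff00ff→engrave S363 F3576: (162.69,13.08) → (169.03,9.97) → (171.74,10.85) → (170.82,15.74)

[3] `<path>` quadratic bezier, #ff8800→score S504 F2416: (138.38,59.64) → (150.52,48.27) → (156.83,33.73) → (157.31,16.03)

[4] `<polygon>` closed polygon, #ff8800→score S504 F2416: (138.44,57.08) → (62.54,64.94) → (80.86,79.93) → (31.21,90.64) → (86.72,50.61) → (23.92,66.37) → (138.44,57.08) (closed)

[5] `<path>` quadratic bezier, #ff00ff→engrave S363 F3576: (118.05,80.34) → (120.06,83.52) → (107.85,89.12) → (81.43,97.13)

[6] `<polyline>` open polyline, #ff8800→score S504 F2416: (49.58,14.75) → (142.14,28.10) → (92.17,69.51) → (155.48,25.01)

[7] `<polygon>` closed polygon, #ff00ff→engrave S363 F3576: (161.09,44.68) → (153.20,25.43) → (112.87,81.99) → (95.43,80.64) → (33.05,108.41) → (143.35,73.88) → (161.09,44.68) (closed)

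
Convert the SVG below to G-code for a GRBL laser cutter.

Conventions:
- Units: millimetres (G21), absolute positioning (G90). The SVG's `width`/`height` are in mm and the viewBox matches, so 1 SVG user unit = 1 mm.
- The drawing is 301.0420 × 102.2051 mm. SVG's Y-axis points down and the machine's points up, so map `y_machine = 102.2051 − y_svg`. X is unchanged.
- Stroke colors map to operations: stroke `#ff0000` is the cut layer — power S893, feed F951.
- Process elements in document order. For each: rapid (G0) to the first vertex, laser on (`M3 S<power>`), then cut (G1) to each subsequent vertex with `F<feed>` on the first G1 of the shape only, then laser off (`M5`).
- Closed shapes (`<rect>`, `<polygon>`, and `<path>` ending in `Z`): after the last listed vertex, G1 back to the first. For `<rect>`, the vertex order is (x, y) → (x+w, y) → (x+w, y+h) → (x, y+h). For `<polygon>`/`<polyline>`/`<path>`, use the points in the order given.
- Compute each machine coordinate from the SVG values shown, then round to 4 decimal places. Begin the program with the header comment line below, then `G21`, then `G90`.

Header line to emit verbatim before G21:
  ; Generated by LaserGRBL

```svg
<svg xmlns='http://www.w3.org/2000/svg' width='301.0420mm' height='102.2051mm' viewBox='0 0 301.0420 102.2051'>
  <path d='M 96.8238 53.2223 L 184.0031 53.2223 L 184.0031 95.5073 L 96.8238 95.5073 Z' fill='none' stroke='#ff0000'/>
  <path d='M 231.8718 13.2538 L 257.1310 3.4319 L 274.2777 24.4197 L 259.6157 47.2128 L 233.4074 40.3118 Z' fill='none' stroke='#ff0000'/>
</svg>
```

viewBox `0 0 301.0420 102.2051` with mm width/height → 1 unit = 1 mm. Flip: y_m = 102.2051 − y_svg.

**Shape 1** — `<path>` rectangle, stroke `#ff0000` → cut (S893, F951). Machine vertices: (96.8238,48.9828) → (184.0031,48.9828) → (184.0031,6.6978) → (96.8238,6.6978) → (96.8238,48.9828). Closed: final G1 returns to the first vertex.

**Shape 2** — `<path>` regular polygon, stroke `#ff0000` → cut (S893, F951). Machine vertices: (231.8718,88.9513) → (257.1310,98.7732) → (274.2777,77.7854) → (259.6157,54.9923) → (233.4074,61.8933) → (231.8718,88.9513). Closed: final G1 returns to the first vertex.

; Generated by LaserGRBL
G21
G90
G0 X96.8238 Y48.9828
M3 S893
G1 X184.0031 Y48.9828 F951
G1 X184.0031 Y6.6978
G1 X96.8238 Y6.6978
G1 X96.8238 Y48.9828
M5
G0 X231.8718 Y88.9513
M3 S893
G1 X257.1310 Y98.7732 F951
G1 X274.2777 Y77.7854
G1 X259.6157 Y54.9923
G1 X233.4074 Y61.8933
G1 X231.8718 Y88.9513
M5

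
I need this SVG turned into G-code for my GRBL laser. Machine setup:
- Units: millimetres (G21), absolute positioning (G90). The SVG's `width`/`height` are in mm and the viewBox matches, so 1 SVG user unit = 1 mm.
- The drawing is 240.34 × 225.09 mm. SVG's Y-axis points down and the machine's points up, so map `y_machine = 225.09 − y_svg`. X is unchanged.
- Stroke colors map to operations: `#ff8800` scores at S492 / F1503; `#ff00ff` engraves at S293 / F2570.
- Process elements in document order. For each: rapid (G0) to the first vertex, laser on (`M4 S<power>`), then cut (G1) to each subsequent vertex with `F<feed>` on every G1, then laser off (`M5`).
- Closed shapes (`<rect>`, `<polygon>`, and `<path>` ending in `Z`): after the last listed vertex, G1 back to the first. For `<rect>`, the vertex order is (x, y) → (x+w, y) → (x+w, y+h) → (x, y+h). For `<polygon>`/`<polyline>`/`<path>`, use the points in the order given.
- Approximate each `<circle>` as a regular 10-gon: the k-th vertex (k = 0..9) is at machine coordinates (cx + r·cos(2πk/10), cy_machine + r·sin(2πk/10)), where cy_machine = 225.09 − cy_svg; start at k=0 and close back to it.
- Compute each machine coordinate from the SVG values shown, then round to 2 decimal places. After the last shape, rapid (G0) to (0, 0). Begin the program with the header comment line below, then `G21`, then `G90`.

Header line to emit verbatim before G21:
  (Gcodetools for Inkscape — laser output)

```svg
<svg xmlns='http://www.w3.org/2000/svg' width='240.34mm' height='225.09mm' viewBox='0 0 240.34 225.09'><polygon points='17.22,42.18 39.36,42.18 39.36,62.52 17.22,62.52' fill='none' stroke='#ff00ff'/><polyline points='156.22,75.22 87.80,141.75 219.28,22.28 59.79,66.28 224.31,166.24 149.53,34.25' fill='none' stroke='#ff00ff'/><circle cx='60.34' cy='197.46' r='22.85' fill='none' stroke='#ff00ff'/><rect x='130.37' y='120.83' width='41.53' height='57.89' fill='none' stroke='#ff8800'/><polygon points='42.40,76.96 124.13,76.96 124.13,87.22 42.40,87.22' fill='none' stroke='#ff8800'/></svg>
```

(Gcodetools for Inkscape — laser output)
G21
G90
G0 X17.22 Y182.91
M4 S293
G1 X39.36 Y182.91 F2570
G1 X39.36 Y162.57 F2570
G1 X17.22 Y162.57 F2570
G1 X17.22 Y182.91 F2570
M5
G0 X156.22 Y149.87
M4 S293
G1 X87.80 Y83.34 F2570
G1 X219.28 Y202.81 F2570
G1 X59.79 Y158.81 F2570
G1 X224.31 Y58.85 F2570
G1 X149.53 Y190.84 F2570
M5
G0 X83.19 Y27.63
M4 S293
G1 X78.83 Y41.06 F2570
G1 X67.40 Y49.36 F2570
G1 X53.28 Y49.36 F2570
G1 X41.85 Y41.06 F2570
G1 X37.49 Y27.63 F2570
G1 X41.85 Y14.20 F2570
G1 X53.28 Y5.90 F2570
G1 X67.40 Y5.90 F2570
G1 X78.83 Y14.20 F2570
G1 X83.19 Y27.63 F2570
M5
G0 X130.37 Y104.26
M4 S492
G1 X171.90 Y104.26 F1503
G1 X171.90 Y46.37 F1503
G1 X130.37 Y46.37 F1503
G1 X130.37 Y104.26 F1503
M5
G0 X42.40 Y148.13
M4 S492
G1 X124.13 Y148.13 F1503
G1 X124.13 Y137.87 F1503
G1 X42.40 Y137.87 F1503
G1 X42.40 Y148.13 F1503
M5
G0 X0.00 Y0.00

1 u = 1 mm; y_m = 225.09 − y.

[1] `<polygon>` rectangle, #ff00ff→engrave S293 F2570: (17.22,182.91) → (39.36,182.91) → (39.36,162.57) → (17.22,162.57) → (17.22,182.91) (closed)

[2] `<polyline>` open polyline, #ff00ff→engrave S293 F2570: (156.22,149.87) → (87.80,83.34) → (219.28,202.81) → (59.79,158.81) → (224.31,58.85) → (149.53,190.84)

[3] `<circle>` circle, #ff00ff→engrave S293 F2570: (83.19,27.63) → (78.83,41.06) → (67.40,49.36) → (53.28,49.36) → (41.85,41.06) → (37.49,27.63) → (41.85,14.20) → (53.28,5.90) → (67.40,5.90) → (78.83,14.20) → (83.19,27.63) (closed)

[4] `<rect>` rectangle, #ff8800→score S492 F1503: (130.37,104.26) → (171.90,104.26) → (171.90,46.37) → (130.37,46.37) → (130.37,104.26) (closed)

[5] `<polygon>` rectangle, #ff8800→score S492 F1503: (42.40,148.13) → (124.13,148.13) → (124.13,137.87) → (42.40,137.87) → (42.40,148.13) (closed)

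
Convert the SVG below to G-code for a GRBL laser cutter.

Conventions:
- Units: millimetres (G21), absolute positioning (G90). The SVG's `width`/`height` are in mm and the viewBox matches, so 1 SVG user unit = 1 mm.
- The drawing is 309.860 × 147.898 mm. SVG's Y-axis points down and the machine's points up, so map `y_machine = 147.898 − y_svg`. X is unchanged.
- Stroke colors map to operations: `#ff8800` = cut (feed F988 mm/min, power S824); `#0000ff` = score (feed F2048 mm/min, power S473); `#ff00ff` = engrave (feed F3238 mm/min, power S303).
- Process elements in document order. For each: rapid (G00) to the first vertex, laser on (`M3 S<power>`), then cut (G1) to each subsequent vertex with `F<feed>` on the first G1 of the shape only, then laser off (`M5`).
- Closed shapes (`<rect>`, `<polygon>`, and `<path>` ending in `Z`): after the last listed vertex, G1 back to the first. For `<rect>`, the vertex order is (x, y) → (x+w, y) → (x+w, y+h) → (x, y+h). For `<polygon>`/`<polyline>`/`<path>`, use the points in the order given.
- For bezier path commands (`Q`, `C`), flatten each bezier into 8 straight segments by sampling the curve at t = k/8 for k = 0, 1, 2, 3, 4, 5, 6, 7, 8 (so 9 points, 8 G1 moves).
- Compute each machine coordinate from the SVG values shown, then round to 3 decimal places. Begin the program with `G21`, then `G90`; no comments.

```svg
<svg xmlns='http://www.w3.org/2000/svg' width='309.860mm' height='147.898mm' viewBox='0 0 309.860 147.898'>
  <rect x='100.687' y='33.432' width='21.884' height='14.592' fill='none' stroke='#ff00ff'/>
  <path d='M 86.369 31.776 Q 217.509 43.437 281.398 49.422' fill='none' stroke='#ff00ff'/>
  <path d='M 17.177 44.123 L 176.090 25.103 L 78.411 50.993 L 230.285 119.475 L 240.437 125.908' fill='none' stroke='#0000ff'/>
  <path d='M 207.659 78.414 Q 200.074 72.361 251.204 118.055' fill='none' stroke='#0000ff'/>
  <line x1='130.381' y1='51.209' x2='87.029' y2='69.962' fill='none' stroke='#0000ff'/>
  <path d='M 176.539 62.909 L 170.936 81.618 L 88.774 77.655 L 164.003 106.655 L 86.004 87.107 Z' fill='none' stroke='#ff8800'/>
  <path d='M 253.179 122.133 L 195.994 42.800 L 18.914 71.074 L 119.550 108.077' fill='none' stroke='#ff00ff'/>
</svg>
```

1 u = 1 mm; y_m = 147.898 − y.

[1] `<rect>` rectangle, #ff00ff→engrave S303 F3238: (100.687,114.466) → (122.571,114.466) → (122.571,99.874) → (100.687,99.874) → (100.687,114.466) (closed)

[2] `<path>` quadratic bezier, #ff00ff→engrave S303 F3238: (86.369,116.122) → (118.103,113.295) → (147.736,110.646) → (175.267,108.174) → (200.696,105.880) → (224.024,103.763) → (245.250,101.823) → (264.375,100.061) → (281.398,98.476)

[3] `<path>` open polyline, #0000ff→score S473 F2048: (17.177,103.775) → (176.090,122.795) → (78.411,96.905) → (230.285,28.423) → (240.437,21.990)

[4] `<path>` quadratic bezier, #0000ff→score S473 F2048: (207.659,69.484) → (206.680,70.189) → (207.536,69.276) → (210.227,66.747) → (214.753,62.600) → (221.113,56.837) → (229.309,49.456) → (239.339,40.458) → (251.204,29.843)

[5] `<line>` line segment, #0000ff→score S473 F2048: (130.381,96.689) → (87.029,77.936)

[6] `<path>` closed polygon, #ff8800→cut S824 F988: (176.539,84.989) → (170.936,66.280) → (88.774,70.243) → (164.003,41.243) → (86.004,60.791) → (176.539,84.989) (closed)

[7] `<path>` open polyline, #ff00ff→engrave S303 F3238: (253.179,25.765) → (195.994,105.098) → (18.914,76.824) → (119.550,39.821)

G21
G90
G00 X100.687 Y114.466
M3 S303
G1 X122.571 Y114.466 F3238
G1 X122.571 Y99.874
G1 X100.687 Y99.874
G1 X100.687 Y114.466
M5
G00 X86.369 Y116.122
M3 S303
G1 X118.103 Y113.295 F3238
G1 X147.736 Y110.646
G1 X175.267 Y108.174
G1 X200.696 Y105.880
G1 X224.024 Y103.763
G1 X245.250 Y101.823
G1 X264.375 Y100.061
G1 X281.398 Y98.476
M5
G00 X17.177 Y103.775
M3 S473
G1 X176.090 Y122.795 F2048
G1 X78.411 Y96.905
G1 X230.285 Y28.423
G1 X240.437 Y21.990
M5
G00 X207.659 Y69.484
M3 S473
G1 X206.680 Y70.189 F2048
G1 X207.536 Y69.276
G1 X210.227 Y66.747
G1 X214.753 Y62.600
G1 X221.113 Y56.837
G1 X229.309 Y49.456
G1 X239.339 Y40.458
G1 X251.204 Y29.843
M5
G00 X130.381 Y96.689
M3 S473
G1 X87.029 Y77.936 F2048
M5
G00 X176.539 Y84.989
M3 S824
G1 X170.936 Y66.280 F988
G1 X88.774 Y70.243
G1 X164.003 Y41.243
G1 X86.004 Y60.791
G1 X176.539 Y84.989
M5
G00 X253.179 Y25.765
M3 S303
G1 X195.994 Y105.098 F3238
G1 X18.914 Y76.824
G1 X119.550 Y39.821
M5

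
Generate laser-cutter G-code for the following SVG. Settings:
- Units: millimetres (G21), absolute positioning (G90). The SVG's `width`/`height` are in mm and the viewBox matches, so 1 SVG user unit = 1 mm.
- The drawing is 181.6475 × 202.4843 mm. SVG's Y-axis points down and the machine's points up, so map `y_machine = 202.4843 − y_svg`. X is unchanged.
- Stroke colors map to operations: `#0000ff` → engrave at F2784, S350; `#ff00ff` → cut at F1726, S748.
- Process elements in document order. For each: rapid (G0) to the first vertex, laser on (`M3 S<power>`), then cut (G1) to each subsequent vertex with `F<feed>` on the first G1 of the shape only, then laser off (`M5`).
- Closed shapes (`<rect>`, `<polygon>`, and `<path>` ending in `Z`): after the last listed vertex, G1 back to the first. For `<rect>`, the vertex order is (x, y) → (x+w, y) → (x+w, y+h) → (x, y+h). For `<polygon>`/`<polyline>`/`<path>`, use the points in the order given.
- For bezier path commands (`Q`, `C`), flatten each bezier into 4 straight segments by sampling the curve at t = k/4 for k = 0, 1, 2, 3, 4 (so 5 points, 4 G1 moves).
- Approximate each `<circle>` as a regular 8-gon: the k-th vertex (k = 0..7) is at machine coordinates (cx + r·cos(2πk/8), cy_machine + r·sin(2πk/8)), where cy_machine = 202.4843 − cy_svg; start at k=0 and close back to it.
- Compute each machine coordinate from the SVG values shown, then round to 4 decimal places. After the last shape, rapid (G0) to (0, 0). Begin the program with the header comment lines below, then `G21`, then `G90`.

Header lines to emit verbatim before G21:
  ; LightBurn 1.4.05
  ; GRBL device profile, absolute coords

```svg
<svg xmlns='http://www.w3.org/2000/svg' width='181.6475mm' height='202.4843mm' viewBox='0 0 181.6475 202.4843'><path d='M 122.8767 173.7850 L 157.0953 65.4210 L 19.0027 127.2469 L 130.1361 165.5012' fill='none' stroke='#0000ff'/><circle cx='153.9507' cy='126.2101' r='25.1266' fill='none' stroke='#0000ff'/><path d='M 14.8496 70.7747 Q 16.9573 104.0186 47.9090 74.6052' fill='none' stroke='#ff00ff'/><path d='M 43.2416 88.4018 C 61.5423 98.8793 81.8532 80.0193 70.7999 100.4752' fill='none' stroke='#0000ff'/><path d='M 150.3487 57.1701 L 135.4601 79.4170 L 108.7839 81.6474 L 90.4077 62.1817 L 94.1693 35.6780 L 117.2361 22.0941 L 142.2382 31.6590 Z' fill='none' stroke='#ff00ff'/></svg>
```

viewBox `0 0 181.6475 202.4843` with mm width/height → 1 unit = 1 mm. Flip: y_m = 202.4843 − y_svg.

**Shape 1** — `<path>` open polyline, stroke `#0000ff` → engrave (S350, F2784). Machine vertices: (122.8767,28.6993) → (157.0953,137.0633) → (19.0027,75.2374) → (130.1361,36.9831). Open path.

**Shape 2** — `<circle>` circle, stroke `#0000ff` → engrave (S350, F2784). Machine vertices: (179.0773,76.2742) → (171.7179,94.0414) → (153.9507,101.4008) → (136.1835,94.0414) → (128.8241,76.2742) → (136.1835,58.5070) → (153.9507,51.1476) → (171.7179,58.5070) → (179.0773,76.2742). Closed: final G1 returns to the first vertex.

**Shape 3** — `<path>` quadratic bezier, stroke `#ff00ff` → cut (S748, F1726). Control points (SVG): P0=(14.8496,70.7747), P1=(16.9573,104.0186), P2=(47.9090,74.6052); sampled at t=k/4. Machine vertices: (14.8496,131.7096) → (17.7062,119.0037) → (24.1683,114.1300) → (34.2359,117.0885) → (47.9090,127.8791). Open path.

**Shape 4** — `<path>` cubic bezier, stroke `#0000ff` → engrave (S350, F2784). Control points (SVG): P0=(43.2416,88.4018), P1=(61.5423,98.8793), P2=(81.8532,80.0193), P3=(70.7999,100.4752); sampled at t=k/4. Machine vertices: (43.2416,114.0825) → (56.8226,110.6524) → (68.0285,111.7877) → (73.7306,111.0520) → (70.7999,102.0091). Open path.

**Shape 5** — `<path>` regular polygon, stroke `#ff00ff` → cut (S748, F1726). Machine vertices: (150.3487,145.3142) → (135.4601,123.0673) → (108.7839,120.8369) → (90.4077,140.3026) → (94.1693,166.8063) → (117.2361,180.3902) → (142.2382,170.8253) → (150.3487,145.3142). Closed: final G1 returns to the first vertex.

; LightBurn 1.4.05
; GRBL device profile, absolute coords
G21
G90
G0 X122.8767 Y28.6993
M3 S350
G1 X157.0953 Y137.0633 F2784
G1 X19.0027 Y75.2374
G1 X130.1361 Y36.9831
M5
G0 X179.0773 Y76.2742
M3 S350
G1 X171.7179 Y94.0414 F2784
G1 X153.9507 Y101.4008
G1 X136.1835 Y94.0414
G1 X128.8241 Y76.2742
G1 X136.1835 Y58.5070
G1 X153.9507 Y51.1476
G1 X171.7179 Y58.5070
G1 X179.0773 Y76.2742
M5
G0 X14.8496 Y131.7096
M3 S748
G1 X17.7062 Y119.0037 F1726
G1 X24.1683 Y114.1300
G1 X34.2359 Y117.0885
G1 X47.9090 Y127.8791
M5
G0 X43.2416 Y114.0825
M3 S350
G1 X56.8226 Y110.6524 F2784
G1 X68.0285 Y111.7877
G1 X73.7306 Y111.0520
G1 X70.7999 Y102.0091
M5
G0 X150.3487 Y145.3142
M3 S748
G1 X135.4601 Y123.0673 F1726
G1 X108.7839 Y120.8369
G1 X90.4077 Y140.3026
G1 X94.1693 Y166.8063
G1 X117.2361 Y180.3902
G1 X142.2382 Y170.8253
G1 X150.3487 Y145.3142
M5
G0 X0.0000 Y0.0000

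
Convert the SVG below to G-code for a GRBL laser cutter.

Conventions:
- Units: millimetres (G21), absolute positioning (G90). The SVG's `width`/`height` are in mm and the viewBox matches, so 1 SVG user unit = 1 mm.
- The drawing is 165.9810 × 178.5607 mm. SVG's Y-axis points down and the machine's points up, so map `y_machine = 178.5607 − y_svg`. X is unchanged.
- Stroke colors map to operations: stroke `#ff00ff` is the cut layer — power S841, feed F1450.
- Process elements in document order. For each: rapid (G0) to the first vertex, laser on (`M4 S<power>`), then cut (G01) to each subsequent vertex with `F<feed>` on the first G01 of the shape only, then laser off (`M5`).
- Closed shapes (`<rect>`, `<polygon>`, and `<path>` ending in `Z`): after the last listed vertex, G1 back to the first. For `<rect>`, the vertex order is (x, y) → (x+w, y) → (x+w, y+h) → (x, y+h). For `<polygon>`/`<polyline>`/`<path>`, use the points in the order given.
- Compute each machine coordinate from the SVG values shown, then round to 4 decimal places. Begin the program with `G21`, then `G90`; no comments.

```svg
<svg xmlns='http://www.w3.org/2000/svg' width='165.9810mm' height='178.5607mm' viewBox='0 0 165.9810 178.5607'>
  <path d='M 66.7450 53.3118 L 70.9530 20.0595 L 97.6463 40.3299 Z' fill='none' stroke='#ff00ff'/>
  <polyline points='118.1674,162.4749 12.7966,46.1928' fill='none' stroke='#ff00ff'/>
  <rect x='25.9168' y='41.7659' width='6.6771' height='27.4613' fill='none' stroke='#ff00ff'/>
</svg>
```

1 u = 1 mm; y_m = 178.5607 − y.

[1] `<path>` regular polygon, #ff00ff→cut S841 F1450: (66.7450,125.2489) → (70.9530,158.5012) → (97.6463,138.2308) → (66.7450,125.2489) (closed)

[2] `<polyline>` line segment, #ff00ff→cut S841 F1450: (118.1674,16.0858) → (12.7966,132.3679)

[3] `<rect>` rectangle, #ff00ff→cut S841 F1450: (25.9168,136.7948) → (32.5939,136.7948) → (32.5939,109.3335) → (25.9168,109.3335) → (25.9168,136.7948) (closed)

G21
G90
G0 X66.7450 Y125.2489
M4 S841
G01 X70.9530 Y158.5012 F1450
G01 X97.6463 Y138.2308
G01 X66.7450 Y125.2489
M5
G0 X118.1674 Y16.0858
M4 S841
G01 X12.7966 Y132.3679 F1450
M5
G0 X25.9168 Y136.7948
M4 S841
G01 X32.5939 Y136.7948 F1450
G01 X32.5939 Y109.3335
G01 X25.9168 Y109.3335
G01 X25.9168 Y136.7948
M5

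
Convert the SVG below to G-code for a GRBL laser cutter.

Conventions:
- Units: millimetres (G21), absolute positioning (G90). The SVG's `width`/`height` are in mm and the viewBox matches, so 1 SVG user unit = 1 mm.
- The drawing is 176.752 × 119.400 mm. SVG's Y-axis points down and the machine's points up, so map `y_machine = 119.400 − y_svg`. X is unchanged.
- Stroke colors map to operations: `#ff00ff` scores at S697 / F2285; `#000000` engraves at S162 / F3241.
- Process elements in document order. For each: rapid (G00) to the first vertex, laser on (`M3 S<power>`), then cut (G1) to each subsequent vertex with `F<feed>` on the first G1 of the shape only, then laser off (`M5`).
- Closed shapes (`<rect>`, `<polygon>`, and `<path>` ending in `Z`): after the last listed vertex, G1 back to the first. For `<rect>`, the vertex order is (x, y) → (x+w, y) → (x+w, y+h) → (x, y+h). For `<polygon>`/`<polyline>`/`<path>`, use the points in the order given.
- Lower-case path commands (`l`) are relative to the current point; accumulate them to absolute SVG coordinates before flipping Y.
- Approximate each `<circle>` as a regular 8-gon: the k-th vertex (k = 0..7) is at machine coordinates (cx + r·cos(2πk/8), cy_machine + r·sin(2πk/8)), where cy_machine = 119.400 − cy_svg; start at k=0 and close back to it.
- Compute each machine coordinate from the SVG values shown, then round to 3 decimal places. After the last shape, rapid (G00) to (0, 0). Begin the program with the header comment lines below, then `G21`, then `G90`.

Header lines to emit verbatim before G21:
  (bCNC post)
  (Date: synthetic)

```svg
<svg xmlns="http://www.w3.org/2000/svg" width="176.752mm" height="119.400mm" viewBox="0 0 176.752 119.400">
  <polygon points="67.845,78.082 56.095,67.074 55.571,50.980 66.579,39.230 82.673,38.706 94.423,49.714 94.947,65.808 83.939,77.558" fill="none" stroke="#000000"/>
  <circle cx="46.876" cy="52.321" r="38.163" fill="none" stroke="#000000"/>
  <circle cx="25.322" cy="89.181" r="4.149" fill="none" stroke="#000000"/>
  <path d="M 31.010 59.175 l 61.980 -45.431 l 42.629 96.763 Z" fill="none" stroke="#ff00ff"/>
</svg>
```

viewBox `0 0 176.752 119.400` with mm width/height → 1 unit = 1 mm. Flip: y_m = 119.400 − y_svg.

**Shape 1** — `<polygon>` regular polygon, stroke `#000000` → engrave (S162, F3241). Machine vertices: (67.845,41.318) → (56.095,52.326) → (55.571,68.420) → (66.579,80.170) → (82.673,80.694) → (94.423,69.686) → (94.947,53.592) → (83.939,41.842) → (67.845,41.318). Closed: final G1 returns to the first vertex.

**Shape 2** — `<circle>` circle, stroke `#000000` → engrave (S162, F3241). Machine vertices: (85.039,67.079) → (73.861,94.064) → (46.876,105.242) → (19.891,94.064) → (8.713,67.079) → (19.891,40.094) → (46.876,28.916) → (73.861,40.094) → (85.039,67.079). Closed: final G1 returns to the first vertex.

**Shape 3** — `<circle>` circle, stroke `#000000` → engrave (S162, F3241). Machine vertices: (29.471,30.219) → (28.256,33.153) → (25.322,34.368) → (22.388,33.153) → (21.173,30.219) → (22.388,27.285) → (25.322,26.070) → (28.256,27.285) → (29.471,30.219). Closed: final G1 returns to the first vertex.

**Shape 4** — `<path>` closed polygon, stroke `#ff00ff` → score (S697, F2285). Machine vertices: (31.010,60.225) → (92.990,105.656) → (135.619,8.893) → (31.010,60.225). Closed: final G1 returns to the first vertex.

(bCNC post)
(Date: synthetic)
G21
G90
G00 X67.845 Y41.318
M3 S162
G1 X56.095 Y52.326 F3241
G1 X55.571 Y68.420
G1 X66.579 Y80.170
G1 X82.673 Y80.694
G1 X94.423 Y69.686
G1 X94.947 Y53.592
G1 X83.939 Y41.842
G1 X67.845 Y41.318
M5
G00 X85.039 Y67.079
M3 S162
G1 X73.861 Y94.064 F3241
G1 X46.876 Y105.242
G1 X19.891 Y94.064
G1 X8.713 Y67.079
G1 X19.891 Y40.094
G1 X46.876 Y28.916
G1 X73.861 Y40.094
G1 X85.039 Y67.079
M5
G00 X29.471 Y30.219
M3 S162
G1 X28.256 Y33.153 F3241
G1 X25.322 Y34.368
G1 X22.388 Y33.153
G1 X21.173 Y30.219
G1 X22.388 Y27.285
G1 X25.322 Y26.070
G1 X28.256 Y27.285
G1 X29.471 Y30.219
M5
G00 X31.010 Y60.225
M3 S697
G1 X92.990 Y105.656 F2285
G1 X135.619 Y8.893
G1 X31.010 Y60.225
M5
G00 X0.000 Y0.000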